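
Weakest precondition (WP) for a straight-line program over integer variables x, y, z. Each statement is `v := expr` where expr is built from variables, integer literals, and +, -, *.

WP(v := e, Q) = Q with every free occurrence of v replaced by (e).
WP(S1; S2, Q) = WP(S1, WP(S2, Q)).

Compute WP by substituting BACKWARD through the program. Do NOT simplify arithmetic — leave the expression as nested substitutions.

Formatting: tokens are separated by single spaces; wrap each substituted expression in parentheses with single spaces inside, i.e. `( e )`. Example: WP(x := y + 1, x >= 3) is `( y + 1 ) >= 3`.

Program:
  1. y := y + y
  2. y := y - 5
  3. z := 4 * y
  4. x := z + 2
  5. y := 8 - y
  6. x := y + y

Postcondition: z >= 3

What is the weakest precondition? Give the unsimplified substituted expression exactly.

post: z >= 3
stmt 6: x := y + y  -- replace 0 occurrence(s) of x with (y + y)
  => z >= 3
stmt 5: y := 8 - y  -- replace 0 occurrence(s) of y with (8 - y)
  => z >= 3
stmt 4: x := z + 2  -- replace 0 occurrence(s) of x with (z + 2)
  => z >= 3
stmt 3: z := 4 * y  -- replace 1 occurrence(s) of z with (4 * y)
  => ( 4 * y ) >= 3
stmt 2: y := y - 5  -- replace 1 occurrence(s) of y with (y - 5)
  => ( 4 * ( y - 5 ) ) >= 3
stmt 1: y := y + y  -- replace 1 occurrence(s) of y with (y + y)
  => ( 4 * ( ( y + y ) - 5 ) ) >= 3

Answer: ( 4 * ( ( y + y ) - 5 ) ) >= 3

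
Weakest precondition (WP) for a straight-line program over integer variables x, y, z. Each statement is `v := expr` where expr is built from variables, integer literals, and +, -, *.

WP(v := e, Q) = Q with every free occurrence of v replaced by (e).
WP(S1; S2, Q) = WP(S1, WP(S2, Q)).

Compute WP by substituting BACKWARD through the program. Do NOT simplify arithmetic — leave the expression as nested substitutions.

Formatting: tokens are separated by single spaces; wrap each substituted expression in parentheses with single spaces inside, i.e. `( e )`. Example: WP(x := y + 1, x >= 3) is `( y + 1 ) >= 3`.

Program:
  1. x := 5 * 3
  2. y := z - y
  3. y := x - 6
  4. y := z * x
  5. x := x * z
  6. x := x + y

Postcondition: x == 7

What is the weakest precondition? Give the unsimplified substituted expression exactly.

Answer: ( ( ( 5 * 3 ) * z ) + ( z * ( 5 * 3 ) ) ) == 7

Derivation:
post: x == 7
stmt 6: x := x + y  -- replace 1 occurrence(s) of x with (x + y)
  => ( x + y ) == 7
stmt 5: x := x * z  -- replace 1 occurrence(s) of x with (x * z)
  => ( ( x * z ) + y ) == 7
stmt 4: y := z * x  -- replace 1 occurrence(s) of y with (z * x)
  => ( ( x * z ) + ( z * x ) ) == 7
stmt 3: y := x - 6  -- replace 0 occurrence(s) of y with (x - 6)
  => ( ( x * z ) + ( z * x ) ) == 7
stmt 2: y := z - y  -- replace 0 occurrence(s) of y with (z - y)
  => ( ( x * z ) + ( z * x ) ) == 7
stmt 1: x := 5 * 3  -- replace 2 occurrence(s) of x with (5 * 3)
  => ( ( ( 5 * 3 ) * z ) + ( z * ( 5 * 3 ) ) ) == 7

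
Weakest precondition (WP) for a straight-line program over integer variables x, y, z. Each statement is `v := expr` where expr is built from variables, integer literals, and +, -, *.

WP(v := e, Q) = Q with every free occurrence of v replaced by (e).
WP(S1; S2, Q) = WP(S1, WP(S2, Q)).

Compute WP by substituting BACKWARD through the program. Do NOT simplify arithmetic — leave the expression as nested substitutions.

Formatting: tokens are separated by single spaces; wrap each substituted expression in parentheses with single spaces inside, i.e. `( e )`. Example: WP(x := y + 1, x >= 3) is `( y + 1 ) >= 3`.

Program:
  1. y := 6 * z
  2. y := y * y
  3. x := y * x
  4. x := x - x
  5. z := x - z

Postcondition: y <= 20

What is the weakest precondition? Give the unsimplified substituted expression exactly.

Answer: ( ( 6 * z ) * ( 6 * z ) ) <= 20

Derivation:
post: y <= 20
stmt 5: z := x - z  -- replace 0 occurrence(s) of z with (x - z)
  => y <= 20
stmt 4: x := x - x  -- replace 0 occurrence(s) of x with (x - x)
  => y <= 20
stmt 3: x := y * x  -- replace 0 occurrence(s) of x with (y * x)
  => y <= 20
stmt 2: y := y * y  -- replace 1 occurrence(s) of y with (y * y)
  => ( y * y ) <= 20
stmt 1: y := 6 * z  -- replace 2 occurrence(s) of y with (6 * z)
  => ( ( 6 * z ) * ( 6 * z ) ) <= 20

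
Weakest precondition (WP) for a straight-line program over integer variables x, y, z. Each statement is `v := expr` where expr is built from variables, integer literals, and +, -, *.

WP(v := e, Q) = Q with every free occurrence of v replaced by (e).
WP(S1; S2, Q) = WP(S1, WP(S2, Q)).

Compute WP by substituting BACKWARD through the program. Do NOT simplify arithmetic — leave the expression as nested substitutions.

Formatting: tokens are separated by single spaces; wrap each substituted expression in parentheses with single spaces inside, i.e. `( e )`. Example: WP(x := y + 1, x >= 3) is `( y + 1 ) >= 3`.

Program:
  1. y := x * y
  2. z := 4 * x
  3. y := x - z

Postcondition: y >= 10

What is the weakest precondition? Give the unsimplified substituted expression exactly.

post: y >= 10
stmt 3: y := x - z  -- replace 1 occurrence(s) of y with (x - z)
  => ( x - z ) >= 10
stmt 2: z := 4 * x  -- replace 1 occurrence(s) of z with (4 * x)
  => ( x - ( 4 * x ) ) >= 10
stmt 1: y := x * y  -- replace 0 occurrence(s) of y with (x * y)
  => ( x - ( 4 * x ) ) >= 10

Answer: ( x - ( 4 * x ) ) >= 10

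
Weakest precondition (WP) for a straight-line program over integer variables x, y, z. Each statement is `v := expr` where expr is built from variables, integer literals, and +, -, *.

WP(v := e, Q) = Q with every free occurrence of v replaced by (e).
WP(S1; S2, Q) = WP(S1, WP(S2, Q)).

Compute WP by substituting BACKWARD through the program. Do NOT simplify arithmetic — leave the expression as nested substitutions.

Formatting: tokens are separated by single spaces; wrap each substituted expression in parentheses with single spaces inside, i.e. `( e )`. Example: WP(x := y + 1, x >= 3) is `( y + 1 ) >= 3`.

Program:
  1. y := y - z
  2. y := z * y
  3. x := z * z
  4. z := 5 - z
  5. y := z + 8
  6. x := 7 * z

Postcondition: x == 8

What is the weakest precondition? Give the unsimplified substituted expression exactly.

post: x == 8
stmt 6: x := 7 * z  -- replace 1 occurrence(s) of x with (7 * z)
  => ( 7 * z ) == 8
stmt 5: y := z + 8  -- replace 0 occurrence(s) of y with (z + 8)
  => ( 7 * z ) == 8
stmt 4: z := 5 - z  -- replace 1 occurrence(s) of z with (5 - z)
  => ( 7 * ( 5 - z ) ) == 8
stmt 3: x := z * z  -- replace 0 occurrence(s) of x with (z * z)
  => ( 7 * ( 5 - z ) ) == 8
stmt 2: y := z * y  -- replace 0 occurrence(s) of y with (z * y)
  => ( 7 * ( 5 - z ) ) == 8
stmt 1: y := y - z  -- replace 0 occurrence(s) of y with (y - z)
  => ( 7 * ( 5 - z ) ) == 8

Answer: ( 7 * ( 5 - z ) ) == 8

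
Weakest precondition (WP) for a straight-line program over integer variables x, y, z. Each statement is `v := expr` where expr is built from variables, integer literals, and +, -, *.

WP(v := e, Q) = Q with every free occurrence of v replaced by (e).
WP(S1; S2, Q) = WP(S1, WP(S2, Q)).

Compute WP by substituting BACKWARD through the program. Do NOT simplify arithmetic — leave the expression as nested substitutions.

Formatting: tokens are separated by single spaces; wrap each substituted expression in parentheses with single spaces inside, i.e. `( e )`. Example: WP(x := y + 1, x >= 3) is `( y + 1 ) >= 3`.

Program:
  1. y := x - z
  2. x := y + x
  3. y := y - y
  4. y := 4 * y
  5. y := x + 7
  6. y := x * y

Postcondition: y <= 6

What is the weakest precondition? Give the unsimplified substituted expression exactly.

post: y <= 6
stmt 6: y := x * y  -- replace 1 occurrence(s) of y with (x * y)
  => ( x * y ) <= 6
stmt 5: y := x + 7  -- replace 1 occurrence(s) of y with (x + 7)
  => ( x * ( x + 7 ) ) <= 6
stmt 4: y := 4 * y  -- replace 0 occurrence(s) of y with (4 * y)
  => ( x * ( x + 7 ) ) <= 6
stmt 3: y := y - y  -- replace 0 occurrence(s) of y with (y - y)
  => ( x * ( x + 7 ) ) <= 6
stmt 2: x := y + x  -- replace 2 occurrence(s) of x with (y + x)
  => ( ( y + x ) * ( ( y + x ) + 7 ) ) <= 6
stmt 1: y := x - z  -- replace 2 occurrence(s) of y with (x - z)
  => ( ( ( x - z ) + x ) * ( ( ( x - z ) + x ) + 7 ) ) <= 6

Answer: ( ( ( x - z ) + x ) * ( ( ( x - z ) + x ) + 7 ) ) <= 6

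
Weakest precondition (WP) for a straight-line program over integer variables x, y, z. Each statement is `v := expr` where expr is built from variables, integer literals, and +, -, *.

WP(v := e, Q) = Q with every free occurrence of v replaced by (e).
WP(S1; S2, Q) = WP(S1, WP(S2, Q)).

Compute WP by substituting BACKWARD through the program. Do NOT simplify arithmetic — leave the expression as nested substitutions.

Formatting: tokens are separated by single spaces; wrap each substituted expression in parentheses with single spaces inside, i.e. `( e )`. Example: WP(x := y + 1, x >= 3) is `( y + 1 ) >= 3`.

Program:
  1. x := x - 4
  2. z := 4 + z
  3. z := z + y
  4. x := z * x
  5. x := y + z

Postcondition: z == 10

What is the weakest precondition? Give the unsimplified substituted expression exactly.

Answer: ( ( 4 + z ) + y ) == 10

Derivation:
post: z == 10
stmt 5: x := y + z  -- replace 0 occurrence(s) of x with (y + z)
  => z == 10
stmt 4: x := z * x  -- replace 0 occurrence(s) of x with (z * x)
  => z == 10
stmt 3: z := z + y  -- replace 1 occurrence(s) of z with (z + y)
  => ( z + y ) == 10
stmt 2: z := 4 + z  -- replace 1 occurrence(s) of z with (4 + z)
  => ( ( 4 + z ) + y ) == 10
stmt 1: x := x - 4  -- replace 0 occurrence(s) of x with (x - 4)
  => ( ( 4 + z ) + y ) == 10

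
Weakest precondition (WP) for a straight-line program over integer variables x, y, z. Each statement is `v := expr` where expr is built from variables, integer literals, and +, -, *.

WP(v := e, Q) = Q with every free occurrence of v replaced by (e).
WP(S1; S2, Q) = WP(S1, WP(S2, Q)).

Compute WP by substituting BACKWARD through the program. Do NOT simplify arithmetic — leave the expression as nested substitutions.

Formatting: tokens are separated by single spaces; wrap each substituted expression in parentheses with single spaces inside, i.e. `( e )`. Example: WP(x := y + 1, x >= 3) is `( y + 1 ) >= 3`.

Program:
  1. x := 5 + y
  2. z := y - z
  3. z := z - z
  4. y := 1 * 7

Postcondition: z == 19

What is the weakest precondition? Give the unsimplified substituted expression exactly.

post: z == 19
stmt 4: y := 1 * 7  -- replace 0 occurrence(s) of y with (1 * 7)
  => z == 19
stmt 3: z := z - z  -- replace 1 occurrence(s) of z with (z - z)
  => ( z - z ) == 19
stmt 2: z := y - z  -- replace 2 occurrence(s) of z with (y - z)
  => ( ( y - z ) - ( y - z ) ) == 19
stmt 1: x := 5 + y  -- replace 0 occurrence(s) of x with (5 + y)
  => ( ( y - z ) - ( y - z ) ) == 19

Answer: ( ( y - z ) - ( y - z ) ) == 19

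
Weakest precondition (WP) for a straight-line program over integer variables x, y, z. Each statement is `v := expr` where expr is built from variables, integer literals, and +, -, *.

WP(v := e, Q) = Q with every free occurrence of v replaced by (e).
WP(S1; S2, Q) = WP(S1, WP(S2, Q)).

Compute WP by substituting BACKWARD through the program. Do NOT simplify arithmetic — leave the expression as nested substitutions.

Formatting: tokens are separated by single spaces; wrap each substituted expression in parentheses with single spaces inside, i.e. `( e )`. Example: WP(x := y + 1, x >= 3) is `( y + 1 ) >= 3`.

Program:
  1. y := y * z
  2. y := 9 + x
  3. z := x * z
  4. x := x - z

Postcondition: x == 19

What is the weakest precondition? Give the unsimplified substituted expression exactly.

Answer: ( x - ( x * z ) ) == 19

Derivation:
post: x == 19
stmt 4: x := x - z  -- replace 1 occurrence(s) of x with (x - z)
  => ( x - z ) == 19
stmt 3: z := x * z  -- replace 1 occurrence(s) of z with (x * z)
  => ( x - ( x * z ) ) == 19
stmt 2: y := 9 + x  -- replace 0 occurrence(s) of y with (9 + x)
  => ( x - ( x * z ) ) == 19
stmt 1: y := y * z  -- replace 0 occurrence(s) of y with (y * z)
  => ( x - ( x * z ) ) == 19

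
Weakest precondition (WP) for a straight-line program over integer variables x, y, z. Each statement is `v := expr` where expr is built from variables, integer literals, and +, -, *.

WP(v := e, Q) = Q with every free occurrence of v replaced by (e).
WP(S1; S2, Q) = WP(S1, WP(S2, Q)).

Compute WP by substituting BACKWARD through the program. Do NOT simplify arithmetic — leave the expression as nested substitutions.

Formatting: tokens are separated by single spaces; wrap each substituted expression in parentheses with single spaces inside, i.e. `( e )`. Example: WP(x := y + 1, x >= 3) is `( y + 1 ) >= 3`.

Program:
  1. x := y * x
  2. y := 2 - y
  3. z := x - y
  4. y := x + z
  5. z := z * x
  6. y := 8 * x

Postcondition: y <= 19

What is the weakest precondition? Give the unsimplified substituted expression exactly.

post: y <= 19
stmt 6: y := 8 * x  -- replace 1 occurrence(s) of y with (8 * x)
  => ( 8 * x ) <= 19
stmt 5: z := z * x  -- replace 0 occurrence(s) of z with (z * x)
  => ( 8 * x ) <= 19
stmt 4: y := x + z  -- replace 0 occurrence(s) of y with (x + z)
  => ( 8 * x ) <= 19
stmt 3: z := x - y  -- replace 0 occurrence(s) of z with (x - y)
  => ( 8 * x ) <= 19
stmt 2: y := 2 - y  -- replace 0 occurrence(s) of y with (2 - y)
  => ( 8 * x ) <= 19
stmt 1: x := y * x  -- replace 1 occurrence(s) of x with (y * x)
  => ( 8 * ( y * x ) ) <= 19

Answer: ( 8 * ( y * x ) ) <= 19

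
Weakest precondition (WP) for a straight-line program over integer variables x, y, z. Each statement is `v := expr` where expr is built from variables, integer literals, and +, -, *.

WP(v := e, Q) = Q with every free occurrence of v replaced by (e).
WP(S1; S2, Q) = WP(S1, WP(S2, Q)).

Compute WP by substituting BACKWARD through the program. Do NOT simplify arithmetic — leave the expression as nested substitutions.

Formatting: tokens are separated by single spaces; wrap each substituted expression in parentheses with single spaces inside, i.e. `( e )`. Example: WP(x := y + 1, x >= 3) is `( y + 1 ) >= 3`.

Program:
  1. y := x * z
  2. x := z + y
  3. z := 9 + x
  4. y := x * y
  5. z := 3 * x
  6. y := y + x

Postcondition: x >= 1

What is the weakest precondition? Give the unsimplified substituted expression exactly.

post: x >= 1
stmt 6: y := y + x  -- replace 0 occurrence(s) of y with (y + x)
  => x >= 1
stmt 5: z := 3 * x  -- replace 0 occurrence(s) of z with (3 * x)
  => x >= 1
stmt 4: y := x * y  -- replace 0 occurrence(s) of y with (x * y)
  => x >= 1
stmt 3: z := 9 + x  -- replace 0 occurrence(s) of z with (9 + x)
  => x >= 1
stmt 2: x := z + y  -- replace 1 occurrence(s) of x with (z + y)
  => ( z + y ) >= 1
stmt 1: y := x * z  -- replace 1 occurrence(s) of y with (x * z)
  => ( z + ( x * z ) ) >= 1

Answer: ( z + ( x * z ) ) >= 1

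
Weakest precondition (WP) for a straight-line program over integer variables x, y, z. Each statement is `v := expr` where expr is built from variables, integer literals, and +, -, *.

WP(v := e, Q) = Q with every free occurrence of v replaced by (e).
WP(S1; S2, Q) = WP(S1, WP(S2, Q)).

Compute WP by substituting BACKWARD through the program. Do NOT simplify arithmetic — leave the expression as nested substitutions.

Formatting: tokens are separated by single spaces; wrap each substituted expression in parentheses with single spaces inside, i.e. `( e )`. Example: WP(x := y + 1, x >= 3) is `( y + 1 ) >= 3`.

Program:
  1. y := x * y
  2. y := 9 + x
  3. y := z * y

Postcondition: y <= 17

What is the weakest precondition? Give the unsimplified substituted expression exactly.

Answer: ( z * ( 9 + x ) ) <= 17

Derivation:
post: y <= 17
stmt 3: y := z * y  -- replace 1 occurrence(s) of y with (z * y)
  => ( z * y ) <= 17
stmt 2: y := 9 + x  -- replace 1 occurrence(s) of y with (9 + x)
  => ( z * ( 9 + x ) ) <= 17
stmt 1: y := x * y  -- replace 0 occurrence(s) of y with (x * y)
  => ( z * ( 9 + x ) ) <= 17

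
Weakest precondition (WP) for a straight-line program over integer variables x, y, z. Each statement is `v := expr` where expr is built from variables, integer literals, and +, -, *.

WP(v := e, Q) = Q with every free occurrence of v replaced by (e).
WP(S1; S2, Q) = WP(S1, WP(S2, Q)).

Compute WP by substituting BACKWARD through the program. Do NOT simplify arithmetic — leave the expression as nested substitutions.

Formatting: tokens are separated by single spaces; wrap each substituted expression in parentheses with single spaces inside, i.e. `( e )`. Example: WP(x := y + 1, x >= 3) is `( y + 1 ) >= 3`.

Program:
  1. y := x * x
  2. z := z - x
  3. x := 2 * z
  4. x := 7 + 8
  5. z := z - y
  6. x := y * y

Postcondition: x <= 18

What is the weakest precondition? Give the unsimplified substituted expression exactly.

post: x <= 18
stmt 6: x := y * y  -- replace 1 occurrence(s) of x with (y * y)
  => ( y * y ) <= 18
stmt 5: z := z - y  -- replace 0 occurrence(s) of z with (z - y)
  => ( y * y ) <= 18
stmt 4: x := 7 + 8  -- replace 0 occurrence(s) of x with (7 + 8)
  => ( y * y ) <= 18
stmt 3: x := 2 * z  -- replace 0 occurrence(s) of x with (2 * z)
  => ( y * y ) <= 18
stmt 2: z := z - x  -- replace 0 occurrence(s) of z with (z - x)
  => ( y * y ) <= 18
stmt 1: y := x * x  -- replace 2 occurrence(s) of y with (x * x)
  => ( ( x * x ) * ( x * x ) ) <= 18

Answer: ( ( x * x ) * ( x * x ) ) <= 18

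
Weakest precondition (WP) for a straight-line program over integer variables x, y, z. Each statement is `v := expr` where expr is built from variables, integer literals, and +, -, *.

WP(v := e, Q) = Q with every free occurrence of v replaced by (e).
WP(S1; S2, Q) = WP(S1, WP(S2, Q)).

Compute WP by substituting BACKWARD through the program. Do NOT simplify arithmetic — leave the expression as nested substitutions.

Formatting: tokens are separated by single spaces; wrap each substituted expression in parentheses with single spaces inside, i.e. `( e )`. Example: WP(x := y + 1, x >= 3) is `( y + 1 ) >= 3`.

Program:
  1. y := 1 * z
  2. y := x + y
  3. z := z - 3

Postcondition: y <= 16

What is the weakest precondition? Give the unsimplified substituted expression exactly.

post: y <= 16
stmt 3: z := z - 3  -- replace 0 occurrence(s) of z with (z - 3)
  => y <= 16
stmt 2: y := x + y  -- replace 1 occurrence(s) of y with (x + y)
  => ( x + y ) <= 16
stmt 1: y := 1 * z  -- replace 1 occurrence(s) of y with (1 * z)
  => ( x + ( 1 * z ) ) <= 16

Answer: ( x + ( 1 * z ) ) <= 16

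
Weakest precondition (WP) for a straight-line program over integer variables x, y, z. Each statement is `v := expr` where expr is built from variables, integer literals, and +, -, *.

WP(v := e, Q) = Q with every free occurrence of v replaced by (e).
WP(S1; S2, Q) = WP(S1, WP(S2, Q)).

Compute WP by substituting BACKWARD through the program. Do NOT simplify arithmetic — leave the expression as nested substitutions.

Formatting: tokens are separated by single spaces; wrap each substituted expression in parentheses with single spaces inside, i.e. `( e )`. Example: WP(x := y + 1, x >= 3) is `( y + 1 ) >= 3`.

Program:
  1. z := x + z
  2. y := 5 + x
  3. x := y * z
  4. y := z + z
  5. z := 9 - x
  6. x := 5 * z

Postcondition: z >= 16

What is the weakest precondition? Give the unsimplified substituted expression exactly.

Answer: ( 9 - ( ( 5 + x ) * ( x + z ) ) ) >= 16

Derivation:
post: z >= 16
stmt 6: x := 5 * z  -- replace 0 occurrence(s) of x with (5 * z)
  => z >= 16
stmt 5: z := 9 - x  -- replace 1 occurrence(s) of z with (9 - x)
  => ( 9 - x ) >= 16
stmt 4: y := z + z  -- replace 0 occurrence(s) of y with (z + z)
  => ( 9 - x ) >= 16
stmt 3: x := y * z  -- replace 1 occurrence(s) of x with (y * z)
  => ( 9 - ( y * z ) ) >= 16
stmt 2: y := 5 + x  -- replace 1 occurrence(s) of y with (5 + x)
  => ( 9 - ( ( 5 + x ) * z ) ) >= 16
stmt 1: z := x + z  -- replace 1 occurrence(s) of z with (x + z)
  => ( 9 - ( ( 5 + x ) * ( x + z ) ) ) >= 16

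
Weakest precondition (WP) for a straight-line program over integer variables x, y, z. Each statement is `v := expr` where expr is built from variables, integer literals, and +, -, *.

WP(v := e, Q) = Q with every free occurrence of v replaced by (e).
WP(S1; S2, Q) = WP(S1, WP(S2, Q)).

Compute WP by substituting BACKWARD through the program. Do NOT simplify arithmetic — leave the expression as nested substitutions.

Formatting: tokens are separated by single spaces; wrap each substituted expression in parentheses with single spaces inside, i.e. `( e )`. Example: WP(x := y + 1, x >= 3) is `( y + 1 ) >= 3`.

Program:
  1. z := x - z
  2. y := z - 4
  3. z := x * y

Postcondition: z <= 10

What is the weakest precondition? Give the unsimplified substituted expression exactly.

post: z <= 10
stmt 3: z := x * y  -- replace 1 occurrence(s) of z with (x * y)
  => ( x * y ) <= 10
stmt 2: y := z - 4  -- replace 1 occurrence(s) of y with (z - 4)
  => ( x * ( z - 4 ) ) <= 10
stmt 1: z := x - z  -- replace 1 occurrence(s) of z with (x - z)
  => ( x * ( ( x - z ) - 4 ) ) <= 10

Answer: ( x * ( ( x - z ) - 4 ) ) <= 10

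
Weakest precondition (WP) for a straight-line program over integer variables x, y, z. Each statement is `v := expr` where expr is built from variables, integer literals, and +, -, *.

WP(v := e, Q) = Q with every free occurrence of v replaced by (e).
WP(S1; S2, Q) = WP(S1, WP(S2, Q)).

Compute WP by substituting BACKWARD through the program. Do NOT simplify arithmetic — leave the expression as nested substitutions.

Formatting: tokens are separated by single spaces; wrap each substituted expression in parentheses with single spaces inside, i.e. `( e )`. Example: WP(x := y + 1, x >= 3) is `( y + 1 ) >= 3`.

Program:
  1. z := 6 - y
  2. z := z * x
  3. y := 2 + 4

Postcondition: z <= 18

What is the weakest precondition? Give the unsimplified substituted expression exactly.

Answer: ( ( 6 - y ) * x ) <= 18

Derivation:
post: z <= 18
stmt 3: y := 2 + 4  -- replace 0 occurrence(s) of y with (2 + 4)
  => z <= 18
stmt 2: z := z * x  -- replace 1 occurrence(s) of z with (z * x)
  => ( z * x ) <= 18
stmt 1: z := 6 - y  -- replace 1 occurrence(s) of z with (6 - y)
  => ( ( 6 - y ) * x ) <= 18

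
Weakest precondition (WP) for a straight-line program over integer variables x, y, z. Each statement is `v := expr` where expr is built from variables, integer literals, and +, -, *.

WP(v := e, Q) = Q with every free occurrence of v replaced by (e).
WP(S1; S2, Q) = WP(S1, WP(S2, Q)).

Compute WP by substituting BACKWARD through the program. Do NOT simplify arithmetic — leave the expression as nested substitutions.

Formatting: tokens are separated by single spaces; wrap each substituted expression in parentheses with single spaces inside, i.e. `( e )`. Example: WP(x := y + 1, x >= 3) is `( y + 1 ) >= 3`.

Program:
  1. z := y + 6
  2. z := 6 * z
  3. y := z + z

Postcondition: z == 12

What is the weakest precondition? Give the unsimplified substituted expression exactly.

post: z == 12
stmt 3: y := z + z  -- replace 0 occurrence(s) of y with (z + z)
  => z == 12
stmt 2: z := 6 * z  -- replace 1 occurrence(s) of z with (6 * z)
  => ( 6 * z ) == 12
stmt 1: z := y + 6  -- replace 1 occurrence(s) of z with (y + 6)
  => ( 6 * ( y + 6 ) ) == 12

Answer: ( 6 * ( y + 6 ) ) == 12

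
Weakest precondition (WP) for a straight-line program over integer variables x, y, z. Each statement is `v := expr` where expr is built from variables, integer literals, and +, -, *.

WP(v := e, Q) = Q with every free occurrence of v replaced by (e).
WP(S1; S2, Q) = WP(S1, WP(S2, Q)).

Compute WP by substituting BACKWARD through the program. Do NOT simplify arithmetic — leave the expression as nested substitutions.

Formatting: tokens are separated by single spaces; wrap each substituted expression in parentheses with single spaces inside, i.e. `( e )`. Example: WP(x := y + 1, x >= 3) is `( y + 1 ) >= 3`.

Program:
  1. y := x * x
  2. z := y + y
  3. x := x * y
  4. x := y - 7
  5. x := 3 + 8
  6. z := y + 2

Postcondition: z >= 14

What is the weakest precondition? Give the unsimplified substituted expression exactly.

post: z >= 14
stmt 6: z := y + 2  -- replace 1 occurrence(s) of z with (y + 2)
  => ( y + 2 ) >= 14
stmt 5: x := 3 + 8  -- replace 0 occurrence(s) of x with (3 + 8)
  => ( y + 2 ) >= 14
stmt 4: x := y - 7  -- replace 0 occurrence(s) of x with (y - 7)
  => ( y + 2 ) >= 14
stmt 3: x := x * y  -- replace 0 occurrence(s) of x with (x * y)
  => ( y + 2 ) >= 14
stmt 2: z := y + y  -- replace 0 occurrence(s) of z with (y + y)
  => ( y + 2 ) >= 14
stmt 1: y := x * x  -- replace 1 occurrence(s) of y with (x * x)
  => ( ( x * x ) + 2 ) >= 14

Answer: ( ( x * x ) + 2 ) >= 14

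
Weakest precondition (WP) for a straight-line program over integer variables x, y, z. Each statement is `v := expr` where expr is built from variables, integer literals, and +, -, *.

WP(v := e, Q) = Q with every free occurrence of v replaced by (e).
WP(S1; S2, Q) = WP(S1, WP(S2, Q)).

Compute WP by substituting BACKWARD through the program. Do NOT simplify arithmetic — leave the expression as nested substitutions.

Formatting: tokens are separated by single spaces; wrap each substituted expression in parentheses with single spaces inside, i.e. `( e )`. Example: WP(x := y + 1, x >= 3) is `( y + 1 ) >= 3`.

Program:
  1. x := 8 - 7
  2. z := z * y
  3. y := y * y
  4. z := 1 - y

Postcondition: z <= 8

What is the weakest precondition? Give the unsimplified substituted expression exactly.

post: z <= 8
stmt 4: z := 1 - y  -- replace 1 occurrence(s) of z with (1 - y)
  => ( 1 - y ) <= 8
stmt 3: y := y * y  -- replace 1 occurrence(s) of y with (y * y)
  => ( 1 - ( y * y ) ) <= 8
stmt 2: z := z * y  -- replace 0 occurrence(s) of z with (z * y)
  => ( 1 - ( y * y ) ) <= 8
stmt 1: x := 8 - 7  -- replace 0 occurrence(s) of x with (8 - 7)
  => ( 1 - ( y * y ) ) <= 8

Answer: ( 1 - ( y * y ) ) <= 8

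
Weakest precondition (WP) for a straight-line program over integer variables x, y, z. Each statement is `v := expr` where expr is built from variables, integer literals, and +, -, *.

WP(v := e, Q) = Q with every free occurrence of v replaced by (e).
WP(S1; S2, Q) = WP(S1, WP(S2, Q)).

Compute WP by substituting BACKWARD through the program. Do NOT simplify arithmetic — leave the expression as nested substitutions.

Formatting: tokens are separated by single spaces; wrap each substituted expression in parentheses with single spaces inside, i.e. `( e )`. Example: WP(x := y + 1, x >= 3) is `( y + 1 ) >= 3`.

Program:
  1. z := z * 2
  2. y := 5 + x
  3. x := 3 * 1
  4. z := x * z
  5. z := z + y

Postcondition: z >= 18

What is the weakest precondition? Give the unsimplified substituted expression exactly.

Answer: ( ( ( 3 * 1 ) * ( z * 2 ) ) + ( 5 + x ) ) >= 18

Derivation:
post: z >= 18
stmt 5: z := z + y  -- replace 1 occurrence(s) of z with (z + y)
  => ( z + y ) >= 18
stmt 4: z := x * z  -- replace 1 occurrence(s) of z with (x * z)
  => ( ( x * z ) + y ) >= 18
stmt 3: x := 3 * 1  -- replace 1 occurrence(s) of x with (3 * 1)
  => ( ( ( 3 * 1 ) * z ) + y ) >= 18
stmt 2: y := 5 + x  -- replace 1 occurrence(s) of y with (5 + x)
  => ( ( ( 3 * 1 ) * z ) + ( 5 + x ) ) >= 18
stmt 1: z := z * 2  -- replace 1 occurrence(s) of z with (z * 2)
  => ( ( ( 3 * 1 ) * ( z * 2 ) ) + ( 5 + x ) ) >= 18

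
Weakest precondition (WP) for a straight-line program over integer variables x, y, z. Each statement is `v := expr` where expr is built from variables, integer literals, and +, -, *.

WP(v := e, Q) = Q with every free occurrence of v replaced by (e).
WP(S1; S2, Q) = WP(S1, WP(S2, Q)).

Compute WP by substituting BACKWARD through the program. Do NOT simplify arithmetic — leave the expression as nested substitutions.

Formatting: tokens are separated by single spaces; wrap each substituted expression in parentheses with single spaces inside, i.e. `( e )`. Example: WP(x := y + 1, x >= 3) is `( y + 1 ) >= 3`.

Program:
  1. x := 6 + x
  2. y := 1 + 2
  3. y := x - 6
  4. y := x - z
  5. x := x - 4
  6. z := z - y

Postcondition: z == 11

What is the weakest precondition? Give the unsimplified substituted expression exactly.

Answer: ( z - ( ( 6 + x ) - z ) ) == 11

Derivation:
post: z == 11
stmt 6: z := z - y  -- replace 1 occurrence(s) of z with (z - y)
  => ( z - y ) == 11
stmt 5: x := x - 4  -- replace 0 occurrence(s) of x with (x - 4)
  => ( z - y ) == 11
stmt 4: y := x - z  -- replace 1 occurrence(s) of y with (x - z)
  => ( z - ( x - z ) ) == 11
stmt 3: y := x - 6  -- replace 0 occurrence(s) of y with (x - 6)
  => ( z - ( x - z ) ) == 11
stmt 2: y := 1 + 2  -- replace 0 occurrence(s) of y with (1 + 2)
  => ( z - ( x - z ) ) == 11
stmt 1: x := 6 + x  -- replace 1 occurrence(s) of x with (6 + x)
  => ( z - ( ( 6 + x ) - z ) ) == 11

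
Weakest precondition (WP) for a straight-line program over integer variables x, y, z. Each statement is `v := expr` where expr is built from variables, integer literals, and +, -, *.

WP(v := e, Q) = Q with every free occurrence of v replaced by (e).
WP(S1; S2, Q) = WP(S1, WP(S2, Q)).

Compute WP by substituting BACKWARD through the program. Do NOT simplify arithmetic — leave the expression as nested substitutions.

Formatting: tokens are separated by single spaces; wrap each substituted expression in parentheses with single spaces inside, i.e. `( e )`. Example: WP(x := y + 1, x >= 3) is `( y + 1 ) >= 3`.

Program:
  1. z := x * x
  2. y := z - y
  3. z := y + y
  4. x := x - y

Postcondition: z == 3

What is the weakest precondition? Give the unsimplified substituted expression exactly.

Answer: ( ( ( x * x ) - y ) + ( ( x * x ) - y ) ) == 3

Derivation:
post: z == 3
stmt 4: x := x - y  -- replace 0 occurrence(s) of x with (x - y)
  => z == 3
stmt 3: z := y + y  -- replace 1 occurrence(s) of z with (y + y)
  => ( y + y ) == 3
stmt 2: y := z - y  -- replace 2 occurrence(s) of y with (z - y)
  => ( ( z - y ) + ( z - y ) ) == 3
stmt 1: z := x * x  -- replace 2 occurrence(s) of z with (x * x)
  => ( ( ( x * x ) - y ) + ( ( x * x ) - y ) ) == 3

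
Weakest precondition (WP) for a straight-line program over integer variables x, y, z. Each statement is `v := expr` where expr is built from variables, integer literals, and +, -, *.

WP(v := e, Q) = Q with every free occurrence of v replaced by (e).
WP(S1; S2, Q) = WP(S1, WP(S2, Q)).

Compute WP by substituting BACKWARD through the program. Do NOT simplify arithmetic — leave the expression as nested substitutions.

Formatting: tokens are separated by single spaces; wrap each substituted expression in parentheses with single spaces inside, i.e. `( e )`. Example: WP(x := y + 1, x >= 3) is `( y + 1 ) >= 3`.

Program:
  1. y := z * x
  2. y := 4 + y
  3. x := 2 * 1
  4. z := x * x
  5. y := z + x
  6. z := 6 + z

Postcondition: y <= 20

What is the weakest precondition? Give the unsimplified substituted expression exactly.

Answer: ( ( ( 2 * 1 ) * ( 2 * 1 ) ) + ( 2 * 1 ) ) <= 20

Derivation:
post: y <= 20
stmt 6: z := 6 + z  -- replace 0 occurrence(s) of z with (6 + z)
  => y <= 20
stmt 5: y := z + x  -- replace 1 occurrence(s) of y with (z + x)
  => ( z + x ) <= 20
stmt 4: z := x * x  -- replace 1 occurrence(s) of z with (x * x)
  => ( ( x * x ) + x ) <= 20
stmt 3: x := 2 * 1  -- replace 3 occurrence(s) of x with (2 * 1)
  => ( ( ( 2 * 1 ) * ( 2 * 1 ) ) + ( 2 * 1 ) ) <= 20
stmt 2: y := 4 + y  -- replace 0 occurrence(s) of y with (4 + y)
  => ( ( ( 2 * 1 ) * ( 2 * 1 ) ) + ( 2 * 1 ) ) <= 20
stmt 1: y := z * x  -- replace 0 occurrence(s) of y with (z * x)
  => ( ( ( 2 * 1 ) * ( 2 * 1 ) ) + ( 2 * 1 ) ) <= 20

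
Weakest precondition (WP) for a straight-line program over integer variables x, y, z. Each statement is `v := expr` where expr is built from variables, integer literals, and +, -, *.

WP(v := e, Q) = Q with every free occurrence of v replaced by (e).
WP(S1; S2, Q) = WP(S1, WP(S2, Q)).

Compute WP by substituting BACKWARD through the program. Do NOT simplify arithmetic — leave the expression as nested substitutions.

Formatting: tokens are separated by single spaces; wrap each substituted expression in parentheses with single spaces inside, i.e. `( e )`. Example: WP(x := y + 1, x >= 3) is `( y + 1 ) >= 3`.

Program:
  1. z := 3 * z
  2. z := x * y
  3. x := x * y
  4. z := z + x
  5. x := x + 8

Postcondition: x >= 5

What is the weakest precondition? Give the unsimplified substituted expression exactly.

post: x >= 5
stmt 5: x := x + 8  -- replace 1 occurrence(s) of x with (x + 8)
  => ( x + 8 ) >= 5
stmt 4: z := z + x  -- replace 0 occurrence(s) of z with (z + x)
  => ( x + 8 ) >= 5
stmt 3: x := x * y  -- replace 1 occurrence(s) of x with (x * y)
  => ( ( x * y ) + 8 ) >= 5
stmt 2: z := x * y  -- replace 0 occurrence(s) of z with (x * y)
  => ( ( x * y ) + 8 ) >= 5
stmt 1: z := 3 * z  -- replace 0 occurrence(s) of z with (3 * z)
  => ( ( x * y ) + 8 ) >= 5

Answer: ( ( x * y ) + 8 ) >= 5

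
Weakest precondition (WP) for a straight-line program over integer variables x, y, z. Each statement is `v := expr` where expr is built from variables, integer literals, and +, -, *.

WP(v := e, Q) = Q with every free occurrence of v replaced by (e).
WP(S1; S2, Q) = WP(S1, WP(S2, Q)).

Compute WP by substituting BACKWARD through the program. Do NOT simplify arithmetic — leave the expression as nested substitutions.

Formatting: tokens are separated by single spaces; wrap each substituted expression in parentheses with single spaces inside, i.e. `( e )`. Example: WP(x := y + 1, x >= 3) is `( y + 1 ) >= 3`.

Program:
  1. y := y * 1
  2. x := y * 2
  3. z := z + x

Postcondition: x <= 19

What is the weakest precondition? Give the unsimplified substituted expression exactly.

post: x <= 19
stmt 3: z := z + x  -- replace 0 occurrence(s) of z with (z + x)
  => x <= 19
stmt 2: x := y * 2  -- replace 1 occurrence(s) of x with (y * 2)
  => ( y * 2 ) <= 19
stmt 1: y := y * 1  -- replace 1 occurrence(s) of y with (y * 1)
  => ( ( y * 1 ) * 2 ) <= 19

Answer: ( ( y * 1 ) * 2 ) <= 19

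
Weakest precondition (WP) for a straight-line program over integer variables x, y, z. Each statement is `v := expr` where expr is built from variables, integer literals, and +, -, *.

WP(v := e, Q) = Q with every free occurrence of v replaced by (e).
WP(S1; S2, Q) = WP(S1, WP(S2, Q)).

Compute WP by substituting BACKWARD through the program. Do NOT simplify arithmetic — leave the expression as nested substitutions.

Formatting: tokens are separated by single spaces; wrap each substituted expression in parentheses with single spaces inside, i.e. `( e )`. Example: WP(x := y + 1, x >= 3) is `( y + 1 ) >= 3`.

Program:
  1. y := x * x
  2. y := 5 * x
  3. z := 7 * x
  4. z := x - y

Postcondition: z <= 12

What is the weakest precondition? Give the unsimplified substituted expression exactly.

Answer: ( x - ( 5 * x ) ) <= 12

Derivation:
post: z <= 12
stmt 4: z := x - y  -- replace 1 occurrence(s) of z with (x - y)
  => ( x - y ) <= 12
stmt 3: z := 7 * x  -- replace 0 occurrence(s) of z with (7 * x)
  => ( x - y ) <= 12
stmt 2: y := 5 * x  -- replace 1 occurrence(s) of y with (5 * x)
  => ( x - ( 5 * x ) ) <= 12
stmt 1: y := x * x  -- replace 0 occurrence(s) of y with (x * x)
  => ( x - ( 5 * x ) ) <= 12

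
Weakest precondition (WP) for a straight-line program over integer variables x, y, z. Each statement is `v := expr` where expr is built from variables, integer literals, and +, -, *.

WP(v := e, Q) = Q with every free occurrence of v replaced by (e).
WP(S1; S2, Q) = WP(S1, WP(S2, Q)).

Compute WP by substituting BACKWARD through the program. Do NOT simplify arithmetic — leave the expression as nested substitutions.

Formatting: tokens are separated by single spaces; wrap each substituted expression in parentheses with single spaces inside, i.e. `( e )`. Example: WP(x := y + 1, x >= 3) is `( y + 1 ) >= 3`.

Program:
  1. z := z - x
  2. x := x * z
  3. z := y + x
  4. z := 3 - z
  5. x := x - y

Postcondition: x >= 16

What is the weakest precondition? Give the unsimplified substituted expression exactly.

Answer: ( ( x * ( z - x ) ) - y ) >= 16

Derivation:
post: x >= 16
stmt 5: x := x - y  -- replace 1 occurrence(s) of x with (x - y)
  => ( x - y ) >= 16
stmt 4: z := 3 - z  -- replace 0 occurrence(s) of z with (3 - z)
  => ( x - y ) >= 16
stmt 3: z := y + x  -- replace 0 occurrence(s) of z with (y + x)
  => ( x - y ) >= 16
stmt 2: x := x * z  -- replace 1 occurrence(s) of x with (x * z)
  => ( ( x * z ) - y ) >= 16
stmt 1: z := z - x  -- replace 1 occurrence(s) of z with (z - x)
  => ( ( x * ( z - x ) ) - y ) >= 16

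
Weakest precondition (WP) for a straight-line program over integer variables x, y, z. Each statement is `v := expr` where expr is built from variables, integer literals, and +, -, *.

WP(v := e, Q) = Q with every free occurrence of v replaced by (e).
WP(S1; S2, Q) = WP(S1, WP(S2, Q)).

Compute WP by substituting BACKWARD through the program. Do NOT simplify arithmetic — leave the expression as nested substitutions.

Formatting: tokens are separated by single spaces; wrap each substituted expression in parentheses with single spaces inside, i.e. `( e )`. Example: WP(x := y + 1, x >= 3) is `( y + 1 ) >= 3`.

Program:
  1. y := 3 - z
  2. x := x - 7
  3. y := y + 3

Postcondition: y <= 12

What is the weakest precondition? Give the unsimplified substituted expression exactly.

Answer: ( ( 3 - z ) + 3 ) <= 12

Derivation:
post: y <= 12
stmt 3: y := y + 3  -- replace 1 occurrence(s) of y with (y + 3)
  => ( y + 3 ) <= 12
stmt 2: x := x - 7  -- replace 0 occurrence(s) of x with (x - 7)
  => ( y + 3 ) <= 12
stmt 1: y := 3 - z  -- replace 1 occurrence(s) of y with (3 - z)
  => ( ( 3 - z ) + 3 ) <= 12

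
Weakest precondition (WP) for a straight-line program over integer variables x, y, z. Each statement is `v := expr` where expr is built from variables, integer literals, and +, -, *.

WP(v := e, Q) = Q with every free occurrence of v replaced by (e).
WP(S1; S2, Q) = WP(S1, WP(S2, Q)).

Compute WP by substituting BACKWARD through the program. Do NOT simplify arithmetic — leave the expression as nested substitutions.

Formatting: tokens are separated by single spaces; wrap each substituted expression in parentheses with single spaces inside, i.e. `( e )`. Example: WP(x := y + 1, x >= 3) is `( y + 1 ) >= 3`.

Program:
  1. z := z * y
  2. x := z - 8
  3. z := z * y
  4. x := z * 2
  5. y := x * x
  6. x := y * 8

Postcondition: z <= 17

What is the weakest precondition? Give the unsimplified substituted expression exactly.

post: z <= 17
stmt 6: x := y * 8  -- replace 0 occurrence(s) of x with (y * 8)
  => z <= 17
stmt 5: y := x * x  -- replace 0 occurrence(s) of y with (x * x)
  => z <= 17
stmt 4: x := z * 2  -- replace 0 occurrence(s) of x with (z * 2)
  => z <= 17
stmt 3: z := z * y  -- replace 1 occurrence(s) of z with (z * y)
  => ( z * y ) <= 17
stmt 2: x := z - 8  -- replace 0 occurrence(s) of x with (z - 8)
  => ( z * y ) <= 17
stmt 1: z := z * y  -- replace 1 occurrence(s) of z with (z * y)
  => ( ( z * y ) * y ) <= 17

Answer: ( ( z * y ) * y ) <= 17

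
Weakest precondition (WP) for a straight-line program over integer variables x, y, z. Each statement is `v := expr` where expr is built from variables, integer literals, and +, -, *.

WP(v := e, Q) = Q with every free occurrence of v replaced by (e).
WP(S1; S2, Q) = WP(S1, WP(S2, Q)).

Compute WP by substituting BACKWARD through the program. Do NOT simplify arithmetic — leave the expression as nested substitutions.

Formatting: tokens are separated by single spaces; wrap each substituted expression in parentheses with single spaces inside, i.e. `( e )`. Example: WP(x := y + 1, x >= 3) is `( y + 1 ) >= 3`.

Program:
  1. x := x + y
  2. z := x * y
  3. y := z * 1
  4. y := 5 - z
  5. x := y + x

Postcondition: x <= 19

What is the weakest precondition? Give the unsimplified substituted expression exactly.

Answer: ( ( 5 - ( ( x + y ) * y ) ) + ( x + y ) ) <= 19

Derivation:
post: x <= 19
stmt 5: x := y + x  -- replace 1 occurrence(s) of x with (y + x)
  => ( y + x ) <= 19
stmt 4: y := 5 - z  -- replace 1 occurrence(s) of y with (5 - z)
  => ( ( 5 - z ) + x ) <= 19
stmt 3: y := z * 1  -- replace 0 occurrence(s) of y with (z * 1)
  => ( ( 5 - z ) + x ) <= 19
stmt 2: z := x * y  -- replace 1 occurrence(s) of z with (x * y)
  => ( ( 5 - ( x * y ) ) + x ) <= 19
stmt 1: x := x + y  -- replace 2 occurrence(s) of x with (x + y)
  => ( ( 5 - ( ( x + y ) * y ) ) + ( x + y ) ) <= 19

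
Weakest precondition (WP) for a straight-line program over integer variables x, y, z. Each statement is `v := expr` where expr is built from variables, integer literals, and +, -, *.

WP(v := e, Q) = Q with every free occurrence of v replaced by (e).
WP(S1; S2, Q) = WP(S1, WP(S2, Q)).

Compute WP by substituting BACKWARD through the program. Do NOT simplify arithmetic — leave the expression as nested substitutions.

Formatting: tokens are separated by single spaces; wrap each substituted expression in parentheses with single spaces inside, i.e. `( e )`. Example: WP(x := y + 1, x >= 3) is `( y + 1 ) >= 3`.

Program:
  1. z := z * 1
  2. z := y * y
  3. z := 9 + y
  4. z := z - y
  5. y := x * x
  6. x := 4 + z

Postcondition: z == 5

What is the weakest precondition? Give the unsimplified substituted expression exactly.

post: z == 5
stmt 6: x := 4 + z  -- replace 0 occurrence(s) of x with (4 + z)
  => z == 5
stmt 5: y := x * x  -- replace 0 occurrence(s) of y with (x * x)
  => z == 5
stmt 4: z := z - y  -- replace 1 occurrence(s) of z with (z - y)
  => ( z - y ) == 5
stmt 3: z := 9 + y  -- replace 1 occurrence(s) of z with (9 + y)
  => ( ( 9 + y ) - y ) == 5
stmt 2: z := y * y  -- replace 0 occurrence(s) of z with (y * y)
  => ( ( 9 + y ) - y ) == 5
stmt 1: z := z * 1  -- replace 0 occurrence(s) of z with (z * 1)
  => ( ( 9 + y ) - y ) == 5

Answer: ( ( 9 + y ) - y ) == 5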